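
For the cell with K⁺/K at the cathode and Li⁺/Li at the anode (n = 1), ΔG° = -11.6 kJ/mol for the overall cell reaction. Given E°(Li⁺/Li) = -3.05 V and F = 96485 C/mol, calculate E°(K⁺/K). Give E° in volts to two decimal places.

E°cell = −ΔG°/(nF) = −(-11.6×10³)/((1)(96485)) = +0.120 V.
Since K⁺/K is the cathode and Li⁺/Li the anode, E°cell = E°(K⁺/K) − E°(Li⁺/Li).
So E°(K⁺/K) = E°cell + E°(Li⁺/Li) = +0.120 + (-3.05) = -2.93 V.

-2.93 V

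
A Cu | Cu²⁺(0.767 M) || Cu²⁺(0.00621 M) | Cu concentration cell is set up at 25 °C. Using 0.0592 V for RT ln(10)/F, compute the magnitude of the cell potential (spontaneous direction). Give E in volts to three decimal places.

+0.062 V

For a concentration cell E°cell = 0. The 0.767 M side is the cathode (reduction is favoured where [Cu²⁺] is higher).
With n = 2, E = −(0.0592/2) log([Cu²⁺]ₐₙ/[Cu²⁺]꜀ₐₜ) = −(0.0592/2) log(0.00621/0.767) = −(0.0592/2)(-2.092) = +0.062 V.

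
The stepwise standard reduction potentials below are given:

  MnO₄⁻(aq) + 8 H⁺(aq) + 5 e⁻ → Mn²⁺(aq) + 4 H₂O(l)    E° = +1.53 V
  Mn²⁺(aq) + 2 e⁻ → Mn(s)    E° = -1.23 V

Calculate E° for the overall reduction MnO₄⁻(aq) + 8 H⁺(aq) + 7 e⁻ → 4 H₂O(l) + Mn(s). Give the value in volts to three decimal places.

Since ΔG° = −nFE° is additive over sequential reductions, n₃E°₃ = n₁E°₁ + n₂E°₂.
E°₃ = (5×+1.53 + 2×-1.23) / 7 = (+5.190) / 7 = +0.741 V.

+0.741 V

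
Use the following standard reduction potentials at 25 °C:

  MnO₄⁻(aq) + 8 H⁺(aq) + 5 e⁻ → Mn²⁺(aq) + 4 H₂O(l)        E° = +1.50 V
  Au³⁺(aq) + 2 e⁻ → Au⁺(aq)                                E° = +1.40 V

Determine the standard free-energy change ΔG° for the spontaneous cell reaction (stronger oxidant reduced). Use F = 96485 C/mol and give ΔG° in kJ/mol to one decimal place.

MnO₄⁻/Mn²⁺ (E° = +1.50 V) is the cathode; Au³⁺/Au⁺ (E° = +1.40 V) is the anode, so E°cell = +0.10 V.
Balancing electrons gives n = 10 (lcm of 5 and 2).
ΔG° = −nFE° = −(10)(96485)(+0.10) = -96,485 J = -96.5 kJ/mol.

-96.5 kJ/mol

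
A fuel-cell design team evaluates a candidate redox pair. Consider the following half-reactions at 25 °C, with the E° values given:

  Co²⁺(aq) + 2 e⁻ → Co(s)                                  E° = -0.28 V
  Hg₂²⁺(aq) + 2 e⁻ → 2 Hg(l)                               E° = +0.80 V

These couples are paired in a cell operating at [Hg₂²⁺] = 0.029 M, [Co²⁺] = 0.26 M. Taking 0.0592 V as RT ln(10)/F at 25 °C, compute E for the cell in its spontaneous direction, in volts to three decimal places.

+1.052 V

Hg₂²⁺/Hg is the cathode (higher E°), Co²⁺/Co the anode: E°cell = +0.80 − (-0.28) = +1.08 V, n = 2.
Overall: Hg₂²⁺(aq) + Co(s) → 2 Hg(l) + Co²⁺(aq)
Q = [Co²⁺] / ([Hg₂²⁺]); log Q = 0.953.
E = E° − (0.0592/n) log Q = +1.08 − (0.0592/2)(0.953) = +1.052 V.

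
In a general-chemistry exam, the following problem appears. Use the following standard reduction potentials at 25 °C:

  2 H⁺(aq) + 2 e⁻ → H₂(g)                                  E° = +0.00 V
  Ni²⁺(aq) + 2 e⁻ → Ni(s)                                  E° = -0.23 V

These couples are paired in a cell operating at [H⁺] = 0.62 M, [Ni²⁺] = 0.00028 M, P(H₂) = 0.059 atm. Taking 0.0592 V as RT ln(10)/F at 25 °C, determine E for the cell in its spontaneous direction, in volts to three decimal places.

+0.359 V

H⁺/H₂ is the cathode (higher E°), Ni²⁺/Ni the anode: E°cell = +0.00 − (-0.23) = +0.23 V, n = 2.
Overall: 2 H⁺(aq) + Ni(s) → H₂(g) + Ni²⁺(aq)
Q = P(H₂)·[Ni²⁺] / ([H⁺]^2); log Q = -4.367.
E = E° − (0.0592/n) log Q = +0.23 − (0.0592/2)(-4.367) = +0.359 V.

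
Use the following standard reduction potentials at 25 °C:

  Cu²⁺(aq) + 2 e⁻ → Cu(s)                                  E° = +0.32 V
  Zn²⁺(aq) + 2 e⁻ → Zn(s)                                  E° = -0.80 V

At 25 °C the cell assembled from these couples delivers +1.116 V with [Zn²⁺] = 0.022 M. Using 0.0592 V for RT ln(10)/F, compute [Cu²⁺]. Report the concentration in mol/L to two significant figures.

0.016 M

Cu²⁺/Cu is the cathode, Zn²⁺/Zn the anode: E°cell = +1.12 V, n = 2.
Overall reaction: Cu²⁺(aq) + Zn(s) → Cu(s) + Zn²⁺(aq); Q = [Zn²⁺]^1/[Cu²⁺]^1.
From E = E° − (0.0592/n) log Q: log Q = (E° − E)·n/0.0592 = (+1.12 − (+1.116))·2/0.0592 = 0.1351.
So 1·log[Cu²⁺] = 1·log(0.022) − log Q = -1.6576 − (0.1351) = -1.7927; [Cu²⁺] = 10^(-1.7927) ≈ 0.016 M.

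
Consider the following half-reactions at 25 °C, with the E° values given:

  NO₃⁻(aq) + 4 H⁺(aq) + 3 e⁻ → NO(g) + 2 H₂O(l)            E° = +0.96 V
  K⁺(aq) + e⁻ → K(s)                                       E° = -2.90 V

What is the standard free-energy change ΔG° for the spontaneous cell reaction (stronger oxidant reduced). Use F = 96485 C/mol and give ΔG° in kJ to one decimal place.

-1117.3 kJ

NO₃⁻/NO (E° = +0.96 V) is the cathode; K⁺/K (E° = -2.90 V) is the anode, so E°cell = +3.86 V.
Balancing electrons gives n = 3 (lcm of 3 and 1).
ΔG° = −nFE° = −(3)(96485)(+3.86) = -1,117,296 J = -1117.3 kJ.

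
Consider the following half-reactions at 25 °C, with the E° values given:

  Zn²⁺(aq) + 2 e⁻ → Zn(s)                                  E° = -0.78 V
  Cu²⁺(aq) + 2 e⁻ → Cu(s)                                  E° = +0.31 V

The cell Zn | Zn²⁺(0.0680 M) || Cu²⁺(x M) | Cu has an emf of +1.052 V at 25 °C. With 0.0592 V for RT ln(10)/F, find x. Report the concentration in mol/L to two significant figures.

0.0035 M

Cu²⁺/Cu is the cathode, Zn²⁺/Zn the anode: E°cell = +1.09 V, n = 2.
Overall reaction: Cu²⁺(aq) + Zn(s) → Cu(s) + Zn²⁺(aq); Q = [Zn²⁺]^1/[Cu²⁺]^1.
From E = E° − (0.0592/n) log Q: log Q = (E° − E)·n/0.0592 = (+1.09 − (+1.052))·2/0.0592 = 1.2838.
So 1·log[Cu²⁺] = 1·log(0.068) − log Q = -1.1675 − (1.2838) = -2.4513; [Cu²⁺] = 10^(-2.4513) ≈ 0.0035 M.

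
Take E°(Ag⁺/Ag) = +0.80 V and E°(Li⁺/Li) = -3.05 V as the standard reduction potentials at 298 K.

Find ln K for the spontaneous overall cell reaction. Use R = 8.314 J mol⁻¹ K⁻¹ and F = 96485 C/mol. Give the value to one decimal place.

149.9

Cathode: Ag⁺/Ag; anode: Li⁺/Li. E°cell = (+0.80) − (-3.05) = +3.85 V, with n = 1.
ΔG° = −nFE° = −RT ln K, so ln K = nFE°/(RT) = (1)(96485)(+3.85) / ((8.314)(298)) = 149.932.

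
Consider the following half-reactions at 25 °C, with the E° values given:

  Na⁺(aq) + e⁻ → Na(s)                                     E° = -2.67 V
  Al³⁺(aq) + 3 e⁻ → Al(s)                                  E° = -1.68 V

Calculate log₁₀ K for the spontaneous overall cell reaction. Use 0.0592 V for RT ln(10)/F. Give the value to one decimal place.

50.2

Cathode: Al³⁺/Al; anode: Na⁺/Na. E°cell = +0.99 V, n = 3.
log K = nE°cell / 0.0592 = (3)(+0.99) / 0.0592 = 50.2.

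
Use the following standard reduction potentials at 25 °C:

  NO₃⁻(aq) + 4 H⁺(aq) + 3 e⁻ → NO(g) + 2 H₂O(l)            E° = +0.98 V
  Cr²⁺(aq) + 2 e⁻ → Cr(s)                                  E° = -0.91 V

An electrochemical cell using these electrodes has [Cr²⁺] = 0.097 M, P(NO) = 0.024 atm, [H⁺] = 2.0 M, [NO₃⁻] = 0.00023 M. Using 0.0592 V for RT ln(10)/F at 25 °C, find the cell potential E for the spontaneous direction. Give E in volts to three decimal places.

+1.904 V

NO₃⁻/NO is the cathode (higher E°), Cr²⁺/Cr the anode: E°cell = +0.98 − (-0.91) = +1.89 V, n = 6.
Overall: 2 NO₃⁻(aq) + 8 H⁺(aq) + 3 Cr(s) → 2 NO(g) + 4 H₂O(l) + 3 Cr²⁺(aq)
Q = P(NO)^2·[Cr²⁺]^3 / ([NO₃⁻]^2·[H⁺]^8); log Q = -1.411.
E = E° − (0.0592/n) log Q = +1.89 − (0.0592/6)(-1.411) = +1.904 V.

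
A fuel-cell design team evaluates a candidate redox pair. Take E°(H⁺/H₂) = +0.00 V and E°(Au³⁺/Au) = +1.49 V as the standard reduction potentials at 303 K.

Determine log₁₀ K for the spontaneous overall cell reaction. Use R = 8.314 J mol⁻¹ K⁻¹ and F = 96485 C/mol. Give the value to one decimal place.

Cathode: Au³⁺/Au; anode: H⁺/H₂. E°cell = (+1.49) − (+0.00) = +1.49 V, with n = 6.
ΔG° = −nFE° = −RT ln K, so ln K = nFE°/(RT) = (6)(96485)(+1.49) / ((8.314)(303)) = 342.409.
log₁₀ K = 342.409 / ln 10 = 148.7.

148.7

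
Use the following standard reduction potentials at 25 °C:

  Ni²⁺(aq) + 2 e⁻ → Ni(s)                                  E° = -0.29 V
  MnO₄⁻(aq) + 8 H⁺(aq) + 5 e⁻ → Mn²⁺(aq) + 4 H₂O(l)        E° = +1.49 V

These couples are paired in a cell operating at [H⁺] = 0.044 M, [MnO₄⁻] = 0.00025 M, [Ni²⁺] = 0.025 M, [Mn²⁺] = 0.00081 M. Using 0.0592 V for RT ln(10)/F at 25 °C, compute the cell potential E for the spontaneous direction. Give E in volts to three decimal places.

+1.693 V

MnO₄⁻/Mn²⁺ is the cathode (higher E°), Ni²⁺/Ni the anode: E°cell = +1.49 − (-0.29) = +1.78 V, n = 10.
Overall: 2 MnO₄⁻(aq) + 16 H⁺(aq) + 5 Ni(s) → 2 Mn²⁺(aq) + 8 H₂O(l) + 5 Ni²⁺(aq)
Q = [Mn²⁺]^2·[Ni²⁺]^5 / ([MnO₄⁻]^2·[H⁺]^16); log Q = 14.716.
E = E° − (0.0592/n) log Q = +1.78 − (0.0592/10)(14.716) = +1.693 V.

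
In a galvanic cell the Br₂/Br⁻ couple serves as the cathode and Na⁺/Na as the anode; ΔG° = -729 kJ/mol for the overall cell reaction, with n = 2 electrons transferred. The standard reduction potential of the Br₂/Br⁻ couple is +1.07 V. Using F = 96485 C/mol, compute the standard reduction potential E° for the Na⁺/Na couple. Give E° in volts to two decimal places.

E°cell = −ΔG°/(nF) = −(-729×10³)/((2)(96485)) = +3.778 V.
Since Br₂/Br⁻ is the cathode and Na⁺/Na the anode, E°cell = E°(Br₂/Br⁻) − E°(Na⁺/Na).
So E°(Na⁺/Na) = E°(Br₂/Br⁻) − E°cell = (+1.07) − (+3.778) = -2.71 V.

-2.71 V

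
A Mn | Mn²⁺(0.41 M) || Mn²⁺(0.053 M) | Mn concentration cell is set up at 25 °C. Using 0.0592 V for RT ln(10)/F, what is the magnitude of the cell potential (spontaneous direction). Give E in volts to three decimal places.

For a concentration cell E°cell = 0. The 0.41 M side is the cathode (reduction is favoured where [Mn²⁺] is higher).
With n = 2, E = −(0.0592/2) log([Mn²⁺]ₐₙ/[Mn²⁺]꜀ₐₜ) = −(0.0592/2) log(0.053/0.41) = −(0.0592/2)(-0.889) = +0.026 V.

+0.026 V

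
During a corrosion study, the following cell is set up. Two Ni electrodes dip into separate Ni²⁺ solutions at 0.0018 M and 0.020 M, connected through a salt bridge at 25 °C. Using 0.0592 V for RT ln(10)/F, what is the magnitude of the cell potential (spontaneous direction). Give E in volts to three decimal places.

+0.031 V

For a concentration cell E°cell = 0. The 0.020 M side is the cathode (reduction is favoured where [Ni²⁺] is higher).
With n = 2, E = −(0.0592/2) log([Ni²⁺]ₐₙ/[Ni²⁺]꜀ₐₜ) = −(0.0592/2) log(0.0018/0.02) = −(0.0592/2)(-1.046) = +0.031 V.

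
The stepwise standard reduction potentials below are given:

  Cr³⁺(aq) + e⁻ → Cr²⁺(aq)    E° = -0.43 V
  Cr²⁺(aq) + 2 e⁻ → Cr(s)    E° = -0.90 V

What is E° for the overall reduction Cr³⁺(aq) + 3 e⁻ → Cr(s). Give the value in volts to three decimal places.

-0.743 V

Since ΔG° = −nFE° is additive over sequential reductions, n₃E°₃ = n₁E°₁ + n₂E°₂.
E°₃ = (1×-0.43 + 2×-0.90) / 3 = (-2.230) / 3 = -0.743 V.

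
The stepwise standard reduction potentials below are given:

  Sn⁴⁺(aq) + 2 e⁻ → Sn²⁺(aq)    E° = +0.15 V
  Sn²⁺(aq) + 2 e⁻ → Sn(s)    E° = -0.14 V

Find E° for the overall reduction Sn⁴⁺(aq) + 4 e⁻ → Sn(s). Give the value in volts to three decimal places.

Adding the free-energy changes (−nFE°) of the two steps gives −n₃FE°₃ = −n₁FE°₁ − n₂FE°₂.
E°₃ = (2×+0.15 + 2×-0.14) / 4 = (+0.020) / 4 = +0.005 V.

+0.005 V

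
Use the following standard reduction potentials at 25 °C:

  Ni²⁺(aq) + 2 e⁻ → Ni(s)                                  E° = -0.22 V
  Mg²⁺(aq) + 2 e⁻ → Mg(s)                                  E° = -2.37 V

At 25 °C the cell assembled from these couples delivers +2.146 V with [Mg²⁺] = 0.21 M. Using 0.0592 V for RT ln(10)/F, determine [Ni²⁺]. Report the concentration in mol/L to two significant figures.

Ni²⁺/Ni is the cathode, Mg²⁺/Mg the anode: E°cell = +2.15 V, n = 2.
Overall reaction: Ni²⁺(aq) + Mg(s) → Ni(s) + Mg²⁺(aq); Q = [Mg²⁺]^1/[Ni²⁺]^1.
From E = E° − (0.0592/n) log Q: log Q = (E° − E)·n/0.0592 = (+2.15 − (+2.146))·2/0.0592 = 0.1351.
So 1·log[Ni²⁺] = 1·log(0.21) − log Q = -0.6778 − (0.1351) = -0.8129; [Ni²⁺] = 10^(-0.8129) ≈ 0.15 M.

0.15 M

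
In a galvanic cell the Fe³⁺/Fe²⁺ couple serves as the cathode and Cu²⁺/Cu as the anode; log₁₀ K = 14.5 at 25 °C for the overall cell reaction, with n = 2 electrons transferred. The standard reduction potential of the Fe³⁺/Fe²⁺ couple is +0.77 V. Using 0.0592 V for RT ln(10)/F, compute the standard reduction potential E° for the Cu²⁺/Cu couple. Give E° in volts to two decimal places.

+0.34 V

E°cell = (0.0592/n)·log K = (0.0592/2)(14.5) = +0.429 V.
Since Fe³⁺/Fe²⁺ is the cathode and Cu²⁺/Cu the anode, E°cell = E°(Fe³⁺/Fe²⁺) − E°(Cu²⁺/Cu).
So E°(Cu²⁺/Cu) = E°(Fe³⁺/Fe²⁺) − E°cell = (+0.77) − (+0.429) = +0.34 V.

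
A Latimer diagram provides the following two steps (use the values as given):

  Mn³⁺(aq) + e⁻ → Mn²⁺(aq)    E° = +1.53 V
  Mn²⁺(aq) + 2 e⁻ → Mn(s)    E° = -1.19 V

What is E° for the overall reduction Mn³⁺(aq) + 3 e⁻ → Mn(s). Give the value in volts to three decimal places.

-0.283 V

Since ΔG° = −nFE° is additive over sequential reductions, n₃E°₃ = n₁E°₁ + n₂E°₂.
E°₃ = (1×+1.53 + 2×-1.19) / 3 = (-0.850) / 3 = -0.283 V.
Simply averaging or adding the two E° values would be wrong; the electron-weighted sum is required.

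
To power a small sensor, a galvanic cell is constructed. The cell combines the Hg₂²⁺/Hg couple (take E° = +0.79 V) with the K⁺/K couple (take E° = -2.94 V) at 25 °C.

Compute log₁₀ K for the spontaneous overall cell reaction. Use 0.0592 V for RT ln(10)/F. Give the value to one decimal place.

126.0

Cathode: Hg₂²⁺/Hg; anode: K⁺/K. E°cell = +3.73 V, n = 2.
log K = nE°cell / 0.0592 = (2)(+3.73) / 0.0592 = 126.0.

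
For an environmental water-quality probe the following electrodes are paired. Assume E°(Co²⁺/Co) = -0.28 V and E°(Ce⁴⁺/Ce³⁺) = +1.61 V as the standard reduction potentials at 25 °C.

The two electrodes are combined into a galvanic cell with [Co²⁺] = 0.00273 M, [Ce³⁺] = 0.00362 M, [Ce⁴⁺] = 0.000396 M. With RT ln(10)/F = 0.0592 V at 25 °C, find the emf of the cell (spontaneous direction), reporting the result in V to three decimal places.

Ce⁴⁺/Ce³⁺ is the cathode (higher E°), Co²⁺/Co the anode: E°cell = +1.61 − (-0.28) = +1.89 V, n = 2.
Overall: 2 Ce⁴⁺(aq) + Co(s) → 2 Ce³⁺(aq) + Co²⁺(aq)
Q = [Ce³⁺]^2·[Co²⁺] / ([Ce⁴⁺]^2); log Q = -0.642.
E = E° − (0.0592/n) log Q = +1.89 − (0.0592/2)(-0.642) = +1.909 V.

+1.909 V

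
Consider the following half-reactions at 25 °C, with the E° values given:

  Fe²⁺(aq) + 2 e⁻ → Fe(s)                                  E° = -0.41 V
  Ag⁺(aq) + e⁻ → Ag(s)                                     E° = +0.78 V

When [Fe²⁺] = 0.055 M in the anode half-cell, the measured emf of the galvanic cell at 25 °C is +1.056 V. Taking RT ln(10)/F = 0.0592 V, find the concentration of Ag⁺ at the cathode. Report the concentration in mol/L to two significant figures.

Ag⁺/Ag is the cathode, Fe²⁺/Fe the anode: E°cell = +1.19 V, n = 2.
Overall reaction: 2 Ag⁺(aq) + Fe(s) → 2 Ag(s) + Fe²⁺(aq); Q = [Fe²⁺]^1/[Ag⁺]^2.
From E = E° − (0.0592/n) log Q: log Q = (E° − E)·n/0.0592 = (+1.19 − (+1.056))·2/0.0592 = 4.5270.
So 2·log[Ag⁺] = 1·log(0.055) − log Q = -1.2596 − (4.5270) = -5.7866; log[Ag⁺] = -5.7866 / 2 = -2.8933; [Ag⁺] = 10^(-2.8933) ≈ 0.0013 M.

0.0013 M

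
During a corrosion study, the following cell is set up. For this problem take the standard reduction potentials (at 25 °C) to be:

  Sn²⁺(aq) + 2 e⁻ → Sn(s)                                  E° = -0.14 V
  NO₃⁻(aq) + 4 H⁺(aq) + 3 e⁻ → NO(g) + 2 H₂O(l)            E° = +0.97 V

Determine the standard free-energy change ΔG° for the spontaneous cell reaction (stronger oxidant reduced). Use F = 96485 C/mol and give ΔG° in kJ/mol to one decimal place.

-642.6 kJ/mol

NO₃⁻/NO (E° = +0.97 V) is the cathode; Sn²⁺/Sn (E° = -0.14 V) is the anode, so E°cell = +1.11 V.
Balancing electrons gives n = 6 (lcm of 3 and 2).
ΔG° = −nFE° = −(6)(96485)(+1.11) = -642,590 J = -642.6 kJ/mol.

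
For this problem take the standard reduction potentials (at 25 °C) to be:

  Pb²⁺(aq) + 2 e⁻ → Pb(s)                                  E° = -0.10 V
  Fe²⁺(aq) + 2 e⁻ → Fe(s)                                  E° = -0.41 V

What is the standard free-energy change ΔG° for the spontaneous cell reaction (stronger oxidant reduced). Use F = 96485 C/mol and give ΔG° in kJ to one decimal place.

-59.8 kJ

Pb²⁺/Pb (E° = -0.10 V) is the cathode; Fe²⁺/Fe (E° = -0.41 V) is the anode, so E°cell = +0.31 V.
Balancing electrons gives n = 2 (lcm of 2 and 2).
ΔG° = −nFE° = −(2)(96485)(+0.31) = -59,821 J = -59.8 kJ.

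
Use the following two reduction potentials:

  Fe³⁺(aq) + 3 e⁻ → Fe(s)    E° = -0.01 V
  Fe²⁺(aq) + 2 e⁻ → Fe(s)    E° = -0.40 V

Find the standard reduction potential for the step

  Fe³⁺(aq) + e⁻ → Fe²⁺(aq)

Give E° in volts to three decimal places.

+0.770 V

Sequential free energies add, so n₃E°₃ = n₁E°₁ + n₂E°₂.
With n₃ = 3, and the known step contributing 2×(-0.40) V, the unknown satisfies 1·E° = 3×(-0.01) − 2×(-0.40) = +0.770.
E° = +0.770 / 1 = +0.770 V.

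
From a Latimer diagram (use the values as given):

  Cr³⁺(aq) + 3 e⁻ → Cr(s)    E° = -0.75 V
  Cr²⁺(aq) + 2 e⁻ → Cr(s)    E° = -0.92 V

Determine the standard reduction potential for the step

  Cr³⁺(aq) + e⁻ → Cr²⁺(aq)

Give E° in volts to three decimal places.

Sequential free energies add, so n₃E°₃ = n₁E°₁ + n₂E°₂.
With n₃ = 3, and the known step contributing 2×(-0.92) V, the unknown satisfies 1·E° = 3×(-0.75) − 2×(-0.92) = -0.410.
E° = -0.410 / 1 = -0.410 V.

-0.410 V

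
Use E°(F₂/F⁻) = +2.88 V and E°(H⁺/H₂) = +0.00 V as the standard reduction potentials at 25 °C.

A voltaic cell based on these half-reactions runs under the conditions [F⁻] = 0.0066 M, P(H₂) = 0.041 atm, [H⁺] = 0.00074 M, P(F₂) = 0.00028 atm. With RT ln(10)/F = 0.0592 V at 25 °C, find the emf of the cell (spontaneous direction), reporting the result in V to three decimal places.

F₂/F⁻ is the cathode (higher E°), H⁺/H₂ the anode: E°cell = +2.88 − (+0.00) = +2.88 V, n = 2.
Overall: F₂(g) + H₂(g) → 2 F⁻(aq) + 2 H⁺(aq)
Q = [F⁻]^2·[H⁺]^2 / (P(F₂)·P(H₂)); log Q = -5.682.
E = E° − (0.0592/n) log Q = +2.88 − (0.0592/2)(-5.682) = +3.048 V.

+3.048 V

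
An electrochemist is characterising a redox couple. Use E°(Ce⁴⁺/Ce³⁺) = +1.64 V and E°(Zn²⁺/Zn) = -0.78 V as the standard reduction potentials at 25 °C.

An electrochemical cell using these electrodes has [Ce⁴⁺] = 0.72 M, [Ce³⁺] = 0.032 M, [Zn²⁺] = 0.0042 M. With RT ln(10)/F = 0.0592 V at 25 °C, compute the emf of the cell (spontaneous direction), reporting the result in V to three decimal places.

+2.570 V

Ce⁴⁺/Ce³⁺ is the cathode (higher E°), Zn²⁺/Zn the anode: E°cell = +1.64 − (-0.78) = +2.42 V, n = 2.
Overall: 2 Ce⁴⁺(aq) + Zn(s) → 2 Ce³⁺(aq) + Zn²⁺(aq)
Q = [Ce³⁺]^2·[Zn²⁺] / ([Ce⁴⁺]^2); log Q = -5.081.
E = E° − (0.0592/n) log Q = +2.42 − (0.0592/2)(-5.081) = +2.570 V.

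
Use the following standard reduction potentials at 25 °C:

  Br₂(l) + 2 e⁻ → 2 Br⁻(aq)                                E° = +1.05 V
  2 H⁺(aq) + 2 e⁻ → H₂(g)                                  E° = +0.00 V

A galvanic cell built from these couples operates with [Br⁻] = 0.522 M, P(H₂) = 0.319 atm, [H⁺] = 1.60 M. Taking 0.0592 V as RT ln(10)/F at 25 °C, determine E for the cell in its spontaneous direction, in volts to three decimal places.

+1.040 V

Br₂/Br⁻ is the cathode (higher E°), H⁺/H₂ the anode: E°cell = +1.05 − (+0.00) = +1.05 V, n = 2.
Overall: Br₂(l) + H₂(g) → 2 Br⁻(aq) + 2 H⁺(aq)
Q = [Br⁻]^2·[H⁺]^2 / (P(H₂)); log Q = 0.340.
E = E° − (0.0592/n) log Q = +1.05 − (0.0592/2)(0.340) = +1.040 V.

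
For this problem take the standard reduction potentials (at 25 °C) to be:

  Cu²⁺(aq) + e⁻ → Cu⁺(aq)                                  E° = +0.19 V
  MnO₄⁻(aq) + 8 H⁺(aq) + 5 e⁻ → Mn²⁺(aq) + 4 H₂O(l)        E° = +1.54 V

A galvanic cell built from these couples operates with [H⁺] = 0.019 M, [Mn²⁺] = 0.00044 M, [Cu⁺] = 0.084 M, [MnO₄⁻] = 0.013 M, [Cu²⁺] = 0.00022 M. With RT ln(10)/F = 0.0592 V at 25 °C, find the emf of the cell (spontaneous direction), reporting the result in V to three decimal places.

+1.357 V

MnO₄⁻/Mn²⁺ is the cathode (higher E°), Cu²⁺/Cu⁺ the anode: E°cell = +1.54 − (+0.19) = +1.35 V, n = 5.
Overall: MnO₄⁻(aq) + 8 H⁺(aq) + 5 Cu⁺(aq) → Mn²⁺(aq) + 4 H₂O(l) + 5 Cu²⁺(aq)
Q = [Mn²⁺]·[Cu²⁺]^5 / ([MnO₄⁻]·[H⁺]^8·[Cu⁺]^5); log Q = -0.610.
E = E° − (0.0592/n) log Q = +1.35 − (0.0592/5)(-0.610) = +1.357 V.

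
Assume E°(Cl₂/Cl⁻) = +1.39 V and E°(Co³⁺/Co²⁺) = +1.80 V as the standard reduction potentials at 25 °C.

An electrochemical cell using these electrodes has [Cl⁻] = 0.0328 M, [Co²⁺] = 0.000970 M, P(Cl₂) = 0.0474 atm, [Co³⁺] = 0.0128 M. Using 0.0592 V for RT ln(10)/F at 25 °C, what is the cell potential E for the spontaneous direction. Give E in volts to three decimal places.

+0.428 V

Co³⁺/Co²⁺ is the cathode (higher E°), Cl₂/Cl⁻ the anode: E°cell = +1.80 − (+1.39) = +0.41 V, n = 2.
Overall: 2 Co³⁺(aq) + 2 Cl⁻(aq) → 2 Co²⁺(aq) + Cl₂(g)
Q = [Co²⁺]^2·P(Cl₂) / ([Co³⁺]^2·[Cl⁻]^2); log Q = -0.597.
E = E° − (0.0592/n) log Q = +0.41 − (0.0592/2)(-0.597) = +0.428 V.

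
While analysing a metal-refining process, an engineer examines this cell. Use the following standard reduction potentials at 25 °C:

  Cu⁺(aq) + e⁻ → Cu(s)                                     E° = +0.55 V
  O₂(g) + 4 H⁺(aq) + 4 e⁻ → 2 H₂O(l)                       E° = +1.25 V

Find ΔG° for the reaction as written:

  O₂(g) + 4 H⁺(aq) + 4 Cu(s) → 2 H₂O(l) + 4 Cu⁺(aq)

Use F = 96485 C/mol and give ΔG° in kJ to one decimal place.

As written, O₂/H₂O is reduced (cathode) and Cu⁺/Cu is oxidised (anode), so E°cell = (+1.25) − (+0.55) = +0.70 V.
Balancing electrons gives n = 4.
ΔG° = −nFE° = −(4)(96485)(+0.70) = -270,158 J = -270.2 kJ.

-270.2 kJ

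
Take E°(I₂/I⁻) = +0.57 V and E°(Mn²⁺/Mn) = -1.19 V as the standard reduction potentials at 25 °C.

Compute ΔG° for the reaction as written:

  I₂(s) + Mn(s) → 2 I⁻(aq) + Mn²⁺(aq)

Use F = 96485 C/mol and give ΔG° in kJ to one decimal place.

-339.6 kJ

As written, I₂/I⁻ is reduced (cathode) and Mn²⁺/Mn is oxidised (anode), so E°cell = (+0.57) − (-1.19) = +1.76 V.
Balancing electrons gives n = 2.
ΔG° = −nFE° = −(2)(96485)(+1.76) = -339,627 J = -339.6 kJ.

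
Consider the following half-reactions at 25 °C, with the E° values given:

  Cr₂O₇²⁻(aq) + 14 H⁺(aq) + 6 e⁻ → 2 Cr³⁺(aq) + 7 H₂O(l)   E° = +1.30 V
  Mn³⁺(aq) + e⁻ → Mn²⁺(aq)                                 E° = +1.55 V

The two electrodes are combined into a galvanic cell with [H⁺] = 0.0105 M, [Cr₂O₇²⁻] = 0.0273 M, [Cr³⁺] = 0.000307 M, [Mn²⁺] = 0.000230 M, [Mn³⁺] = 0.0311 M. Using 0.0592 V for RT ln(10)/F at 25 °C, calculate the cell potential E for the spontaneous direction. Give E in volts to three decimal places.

+0.596 V

Mn³⁺/Mn²⁺ is the cathode (higher E°), Cr₂O₇²⁻/Cr³⁺ the anode: E°cell = +1.55 − (+1.30) = +0.25 V, n = 6.
Overall: 6 Mn³⁺(aq) + 2 Cr³⁺(aq) + 7 H₂O(l) → 6 Mn²⁺(aq) + Cr₂O₇²⁻(aq) + 14 H⁺(aq)
Q = [Mn²⁺]^6·[Cr₂O₇²⁻]·[H⁺]^14 / ([Mn³⁺]^6·[Cr³⁺]^2); log Q = -35.028.
E = E° − (0.0592/n) log Q = +0.25 − (0.0592/6)(-35.028) = +0.596 V.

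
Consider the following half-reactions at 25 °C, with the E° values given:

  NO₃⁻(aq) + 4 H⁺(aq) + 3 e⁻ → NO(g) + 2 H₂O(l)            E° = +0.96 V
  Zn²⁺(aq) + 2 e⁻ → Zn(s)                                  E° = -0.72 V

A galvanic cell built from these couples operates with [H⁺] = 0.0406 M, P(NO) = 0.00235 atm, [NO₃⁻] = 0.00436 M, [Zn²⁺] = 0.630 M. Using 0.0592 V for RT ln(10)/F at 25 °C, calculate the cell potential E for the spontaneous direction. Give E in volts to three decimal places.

NO₃⁻/NO is the cathode (higher E°), Zn²⁺/Zn the anode: E°cell = +0.96 − (-0.72) = +1.68 V, n = 6.
Overall: 2 NO₃⁻(aq) + 8 H⁺(aq) + 3 Zn(s) → 2 NO(g) + 4 H₂O(l) + 3 Zn²⁺(aq)
Q = P(NO)^2·[Zn²⁺]^3 / ([NO₃⁻]^2·[H⁺]^8); log Q = 9.993.
E = E° − (0.0592/n) log Q = +1.68 − (0.0592/6)(9.993) = +1.581 V.

+1.581 V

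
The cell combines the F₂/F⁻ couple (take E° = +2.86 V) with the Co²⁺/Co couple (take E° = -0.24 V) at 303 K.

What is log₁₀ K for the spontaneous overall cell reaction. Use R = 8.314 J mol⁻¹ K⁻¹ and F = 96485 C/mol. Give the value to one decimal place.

Cathode: F₂/F⁻; anode: Co²⁺/Co. E°cell = (+2.86) − (-0.24) = +3.10 V, with n = 2.
ΔG° = −nFE° = −RT ln K, so ln K = nFE°/(RT) = (2)(96485)(+3.10) / ((8.314)(303)) = 237.465.
log₁₀ K = 237.465 / ln 10 = 103.1.

103.1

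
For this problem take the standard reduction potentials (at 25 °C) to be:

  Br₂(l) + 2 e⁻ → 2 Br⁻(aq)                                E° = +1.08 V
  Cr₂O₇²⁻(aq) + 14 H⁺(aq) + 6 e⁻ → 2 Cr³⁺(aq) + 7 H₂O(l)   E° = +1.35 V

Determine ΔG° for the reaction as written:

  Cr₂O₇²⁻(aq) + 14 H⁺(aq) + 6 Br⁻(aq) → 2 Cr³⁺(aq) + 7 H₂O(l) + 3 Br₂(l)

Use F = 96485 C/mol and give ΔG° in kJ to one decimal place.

As written, Cr₂O₇²⁻/Cr³⁺ is reduced (cathode) and Br₂/Br⁻ is oxidised (anode), so E°cell = (+1.35) − (+1.08) = +0.27 V.
Balancing electrons gives n = 6.
ΔG° = −nFE° = −(6)(96485)(+0.27) = -156,306 J = -156.3 kJ.

-156.3 kJ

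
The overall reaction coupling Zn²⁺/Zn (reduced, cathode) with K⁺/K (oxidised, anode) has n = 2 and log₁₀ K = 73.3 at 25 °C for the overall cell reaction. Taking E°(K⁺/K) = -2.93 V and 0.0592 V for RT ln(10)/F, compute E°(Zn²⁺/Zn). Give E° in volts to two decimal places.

-0.76 V

E°cell = (0.0592/n)·log K = (0.0592/2)(73.3) = +2.170 V.
Since Zn²⁺/Zn is the cathode and K⁺/K the anode, E°cell = E°(Zn²⁺/Zn) − E°(K⁺/K).
So E°(Zn²⁺/Zn) = E°cell + E°(K⁺/K) = +2.170 + (-2.93) = -0.76 V.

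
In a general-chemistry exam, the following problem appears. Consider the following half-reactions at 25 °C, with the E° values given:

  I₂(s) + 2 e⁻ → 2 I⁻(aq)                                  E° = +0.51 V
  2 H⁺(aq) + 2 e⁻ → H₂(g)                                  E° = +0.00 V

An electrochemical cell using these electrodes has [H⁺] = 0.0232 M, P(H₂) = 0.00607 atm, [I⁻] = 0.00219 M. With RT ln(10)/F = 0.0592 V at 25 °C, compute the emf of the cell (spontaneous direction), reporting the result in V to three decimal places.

+0.699 V

I₂/I⁻ is the cathode (higher E°), H⁺/H₂ the anode: E°cell = +0.51 − (+0.00) = +0.51 V, n = 2.
Overall: I₂(s) + H₂(g) → 2 I⁻(aq) + 2 H⁺(aq)
Q = [I⁻]^2·[H⁺]^2 / (P(H₂)); log Q = -6.371.
E = E° − (0.0592/n) log Q = +0.51 − (0.0592/2)(-6.371) = +0.699 V.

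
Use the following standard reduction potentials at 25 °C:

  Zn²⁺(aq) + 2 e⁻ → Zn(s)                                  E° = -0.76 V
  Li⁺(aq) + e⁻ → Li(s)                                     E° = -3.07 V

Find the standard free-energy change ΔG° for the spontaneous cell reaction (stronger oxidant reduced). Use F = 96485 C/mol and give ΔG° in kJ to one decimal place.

-445.8 kJ

Zn²⁺/Zn (E° = -0.76 V) is the cathode; Li⁺/Li (E° = -3.07 V) is the anode, so E°cell = +2.31 V.
Balancing electrons gives n = 2 (lcm of 2 and 1).
ΔG° = −nFE° = −(2)(96485)(+2.31) = -445,761 J = -445.8 kJ.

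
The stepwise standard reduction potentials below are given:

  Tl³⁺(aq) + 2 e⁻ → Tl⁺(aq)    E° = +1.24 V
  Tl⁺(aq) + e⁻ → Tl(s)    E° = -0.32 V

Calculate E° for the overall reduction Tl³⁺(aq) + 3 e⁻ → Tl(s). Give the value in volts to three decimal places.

Adding the free-energy changes (−nFE°) of the two steps gives −n₃FE°₃ = −n₁FE°₁ − n₂FE°₂.
E°₃ = (2×+1.24 + 1×-0.32) / 3 = (+2.160) / 3 = +0.720 V.

+0.720 V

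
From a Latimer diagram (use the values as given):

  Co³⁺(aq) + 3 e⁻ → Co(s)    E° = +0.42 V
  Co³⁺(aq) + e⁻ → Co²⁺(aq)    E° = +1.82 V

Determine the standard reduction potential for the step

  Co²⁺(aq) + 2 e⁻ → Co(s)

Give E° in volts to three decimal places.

-0.280 V

Sequential free energies add, so n₃E°₃ = n₁E°₁ + n₂E°₂.
With n₃ = 3, and the known step contributing 1×(+1.82) V, the unknown satisfies 2·E° = 3×(+0.42) − 1×(+1.82) = -0.560.
E° = -0.560 / 2 = -0.280 V.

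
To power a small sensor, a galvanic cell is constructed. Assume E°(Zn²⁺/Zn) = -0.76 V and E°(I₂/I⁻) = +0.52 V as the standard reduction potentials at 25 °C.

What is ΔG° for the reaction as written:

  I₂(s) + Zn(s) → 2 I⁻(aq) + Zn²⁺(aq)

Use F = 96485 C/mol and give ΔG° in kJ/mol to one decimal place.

-247.0 kJ/mol

As written, I₂/I⁻ is reduced (cathode) and Zn²⁺/Zn is oxidised (anode), so E°cell = (+0.52) − (-0.76) = +1.28 V.
Balancing electrons gives n = 2.
ΔG° = −nFE° = −(2)(96485)(+1.28) = -247,002 J = -247.0 kJ/mol.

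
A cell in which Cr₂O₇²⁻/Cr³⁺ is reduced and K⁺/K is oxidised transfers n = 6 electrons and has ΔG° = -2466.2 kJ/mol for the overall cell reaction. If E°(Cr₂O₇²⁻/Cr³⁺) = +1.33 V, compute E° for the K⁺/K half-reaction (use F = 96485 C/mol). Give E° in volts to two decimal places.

E°cell = −ΔG°/(nF) = −(-2466.2×10³)/((6)(96485)) = +4.260 V.
Since Cr₂O₇²⁻/Cr³⁺ is the cathode and K⁺/K the anode, E°cell = E°(Cr₂O₇²⁻/Cr³⁺) − E°(K⁺/K).
So E°(K⁺/K) = E°(Cr₂O₇²⁻/Cr³⁺) − E°cell = (+1.33) − (+4.260) = -2.93 V.

-2.93 V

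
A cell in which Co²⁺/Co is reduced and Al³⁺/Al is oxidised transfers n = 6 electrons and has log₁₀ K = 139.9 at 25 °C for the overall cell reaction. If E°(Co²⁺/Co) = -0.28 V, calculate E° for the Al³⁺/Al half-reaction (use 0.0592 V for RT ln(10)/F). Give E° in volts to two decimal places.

-1.66 V

E°cell = (0.0592/n)·log K = (0.0592/6)(139.9) = +1.380 V.
Since Co²⁺/Co is the cathode and Al³⁺/Al the anode, E°cell = E°(Co²⁺/Co) − E°(Al³⁺/Al).
So E°(Al³⁺/Al) = E°(Co²⁺/Co) − E°cell = (-0.28) − (+1.380) = -1.66 V.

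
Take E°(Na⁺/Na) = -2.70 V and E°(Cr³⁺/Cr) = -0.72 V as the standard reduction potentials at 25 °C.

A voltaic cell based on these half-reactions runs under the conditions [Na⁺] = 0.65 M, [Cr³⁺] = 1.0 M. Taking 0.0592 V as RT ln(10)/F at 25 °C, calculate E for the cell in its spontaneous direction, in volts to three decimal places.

+1.991 V

Cr³⁺/Cr is the cathode (higher E°), Na⁺/Na the anode: E°cell = -0.72 − (-2.70) = +1.98 V, n = 3.
Overall: Cr³⁺(aq) + 3 Na(s) → Cr(s) + 3 Na⁺(aq)
Q = [Na⁺]^3 / ([Cr³⁺]); log Q = -0.561.
E = E° − (0.0592/n) log Q = +1.98 − (0.0592/3)(-0.561) = +1.991 V.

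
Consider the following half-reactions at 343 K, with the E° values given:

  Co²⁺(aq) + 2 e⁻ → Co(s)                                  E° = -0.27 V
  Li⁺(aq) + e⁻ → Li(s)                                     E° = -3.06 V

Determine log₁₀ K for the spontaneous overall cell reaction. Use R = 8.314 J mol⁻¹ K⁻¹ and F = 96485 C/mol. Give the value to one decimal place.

82.0

Cathode: Co²⁺/Co; anode: Li⁺/Li. E°cell = (-0.27) − (-3.06) = +2.79 V, with n = 2.
ΔG° = −nFE° = −RT ln K, so ln K = nFE°/(RT) = (2)(96485)(+2.79) / ((8.314)(343)) = 188.795.
log₁₀ K = 188.795 / ln 10 = 82.0.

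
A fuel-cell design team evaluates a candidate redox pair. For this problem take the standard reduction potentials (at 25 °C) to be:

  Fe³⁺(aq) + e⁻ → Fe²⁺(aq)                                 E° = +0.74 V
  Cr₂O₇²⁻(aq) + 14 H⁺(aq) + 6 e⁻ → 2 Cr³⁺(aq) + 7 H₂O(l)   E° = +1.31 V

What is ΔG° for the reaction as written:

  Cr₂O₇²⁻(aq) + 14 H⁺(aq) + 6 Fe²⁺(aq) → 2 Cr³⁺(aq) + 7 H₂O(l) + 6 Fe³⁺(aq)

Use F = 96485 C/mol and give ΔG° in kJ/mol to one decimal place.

-330.0 kJ/mol

As written, Cr₂O₇²⁻/Cr³⁺ is reduced (cathode) and Fe³⁺/Fe²⁺ is oxidised (anode), so E°cell = (+1.31) − (+0.74) = +0.57 V.
Balancing electrons gives n = 6.
ΔG° = −nFE° = −(6)(96485)(+0.57) = -329,979 J = -330.0 kJ/mol.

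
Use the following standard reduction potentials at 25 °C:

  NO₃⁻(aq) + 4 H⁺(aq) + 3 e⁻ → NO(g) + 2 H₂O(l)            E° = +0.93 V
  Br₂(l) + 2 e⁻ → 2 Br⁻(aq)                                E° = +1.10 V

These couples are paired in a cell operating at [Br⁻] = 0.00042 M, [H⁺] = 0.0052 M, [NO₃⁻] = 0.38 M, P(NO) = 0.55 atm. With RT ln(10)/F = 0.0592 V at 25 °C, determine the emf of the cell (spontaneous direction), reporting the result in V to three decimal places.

Br₂/Br⁻ is the cathode (higher E°), NO₃⁻/NO the anode: E°cell = +1.10 − (+0.93) = +0.17 V, n = 6.
Overall: 3 Br₂(l) + 2 NO(g) + 4 H₂O(l) → 6 Br⁻(aq) + 2 NO₃⁻(aq) + 8 H⁺(aq)
Q = [Br⁻]^6·[NO₃⁻]^2·[H⁺]^8 / (P(NO)^2); log Q = -38.854.
E = E° − (0.0592/n) log Q = +0.17 − (0.0592/6)(-38.854) = +0.553 V.

+0.553 V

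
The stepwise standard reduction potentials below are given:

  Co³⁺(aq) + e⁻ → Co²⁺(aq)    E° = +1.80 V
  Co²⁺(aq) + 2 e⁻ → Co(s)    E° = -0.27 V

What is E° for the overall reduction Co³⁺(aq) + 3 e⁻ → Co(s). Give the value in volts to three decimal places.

Since ΔG° = −nFE° is additive over sequential reductions, n₃E°₃ = n₁E°₁ + n₂E°₂.
E°₃ = (1×+1.80 + 2×-0.27) / 3 = (+1.260) / 3 = +0.420 V.

+0.420 V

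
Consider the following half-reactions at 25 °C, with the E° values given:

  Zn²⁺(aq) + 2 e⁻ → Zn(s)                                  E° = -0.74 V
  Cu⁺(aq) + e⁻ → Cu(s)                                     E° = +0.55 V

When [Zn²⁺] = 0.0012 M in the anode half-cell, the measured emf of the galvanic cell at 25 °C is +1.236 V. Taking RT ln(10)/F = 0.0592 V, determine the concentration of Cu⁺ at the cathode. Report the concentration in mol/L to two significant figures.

Cu⁺/Cu is the cathode, Zn²⁺/Zn the anode: E°cell = +1.29 V, n = 2.
Overall reaction: 2 Cu⁺(aq) + Zn(s) → 2 Cu(s) + Zn²⁺(aq); Q = [Zn²⁺]^1/[Cu⁺]^2.
From E = E° − (0.0592/n) log Q: log Q = (E° − E)·n/0.0592 = (+1.29 − (+1.236))·2/0.0592 = 1.8243.
So 2·log[Cu⁺] = 1·log(0.0012) − log Q = -2.9208 − (1.8243) = -4.7451; log[Cu⁺] = -4.7451 / 2 = -2.3725; [Cu⁺] = 10^(-2.3725) ≈ 0.0042 M.

0.0042 M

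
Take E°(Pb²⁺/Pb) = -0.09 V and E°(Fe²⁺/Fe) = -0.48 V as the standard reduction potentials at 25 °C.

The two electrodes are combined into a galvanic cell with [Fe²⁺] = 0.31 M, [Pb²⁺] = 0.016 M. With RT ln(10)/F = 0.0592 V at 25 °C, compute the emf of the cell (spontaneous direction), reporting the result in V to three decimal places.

Pb²⁺/Pb is the cathode (higher E°), Fe²⁺/Fe the anode: E°cell = -0.09 − (-0.48) = +0.39 V, n = 2.
Overall: Pb²⁺(aq) + Fe(s) → Pb(s) + Fe²⁺(aq)
Q = [Fe²⁺] / ([Pb²⁺]); log Q = 1.287.
E = E° − (0.0592/n) log Q = +0.39 − (0.0592/2)(1.287) = +0.352 V.

+0.352 V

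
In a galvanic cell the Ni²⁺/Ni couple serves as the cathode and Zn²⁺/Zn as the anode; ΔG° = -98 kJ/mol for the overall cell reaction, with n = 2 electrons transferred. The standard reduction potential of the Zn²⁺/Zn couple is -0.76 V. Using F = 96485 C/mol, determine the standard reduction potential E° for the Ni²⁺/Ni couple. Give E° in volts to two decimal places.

E°cell = −ΔG°/(nF) = −(-98×10³)/((2)(96485)) = +0.508 V.
Since Ni²⁺/Ni is the cathode and Zn²⁺/Zn the anode, E°cell = E°(Ni²⁺/Ni) − E°(Zn²⁺/Zn).
So E°(Ni²⁺/Ni) = E°cell + E°(Zn²⁺/Zn) = +0.508 + (-0.76) = -0.25 V.

-0.25 V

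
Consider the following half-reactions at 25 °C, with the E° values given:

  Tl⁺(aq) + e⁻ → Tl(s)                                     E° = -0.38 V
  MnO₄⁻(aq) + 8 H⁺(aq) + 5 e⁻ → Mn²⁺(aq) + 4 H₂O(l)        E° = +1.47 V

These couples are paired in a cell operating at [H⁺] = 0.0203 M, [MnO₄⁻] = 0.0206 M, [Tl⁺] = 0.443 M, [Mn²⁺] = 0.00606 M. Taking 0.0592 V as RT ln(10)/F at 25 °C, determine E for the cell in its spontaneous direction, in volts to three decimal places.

+1.717 V

MnO₄⁻/Mn²⁺ is the cathode (higher E°), Tl⁺/Tl the anode: E°cell = +1.47 − (-0.38) = +1.85 V, n = 5.
Overall: MnO₄⁻(aq) + 8 H⁺(aq) + 5 Tl(s) → Mn²⁺(aq) + 4 H₂O(l) + 5 Tl⁺(aq)
Q = [Mn²⁺]·[Tl⁺]^5 / ([MnO₄⁻]·[H⁺]^8); log Q = 11.241.
E = E° − (0.0592/n) log Q = +1.85 − (0.0592/5)(11.241) = +1.717 V.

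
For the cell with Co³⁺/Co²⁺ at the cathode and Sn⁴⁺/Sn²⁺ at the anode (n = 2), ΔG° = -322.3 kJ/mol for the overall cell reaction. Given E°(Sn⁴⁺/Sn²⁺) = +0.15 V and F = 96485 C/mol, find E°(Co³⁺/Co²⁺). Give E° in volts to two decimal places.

E°cell = −ΔG°/(nF) = −(-322.3×10³)/((2)(96485)) = +1.670 V.
Since Co³⁺/Co²⁺ is the cathode and Sn⁴⁺/Sn²⁺ the anode, E°cell = E°(Co³⁺/Co²⁺) − E°(Sn⁴⁺/Sn²⁺).
So E°(Co³⁺/Co²⁺) = E°cell + E°(Sn⁴⁺/Sn²⁺) = +1.670 + (+0.15) = +1.82 V.

+1.82 V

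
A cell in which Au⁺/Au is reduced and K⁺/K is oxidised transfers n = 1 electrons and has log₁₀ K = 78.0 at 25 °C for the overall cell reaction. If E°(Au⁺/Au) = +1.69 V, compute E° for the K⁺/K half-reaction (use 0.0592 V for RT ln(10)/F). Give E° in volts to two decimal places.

E°cell = (0.0592/n)·log K = (0.0592/1)(78.0) = +4.618 V.
Since Au⁺/Au is the cathode and K⁺/K the anode, E°cell = E°(Au⁺/Au) − E°(K⁺/K).
So E°(K⁺/K) = E°(Au⁺/Au) − E°cell = (+1.69) − (+4.618) = -2.93 V.

-2.93 V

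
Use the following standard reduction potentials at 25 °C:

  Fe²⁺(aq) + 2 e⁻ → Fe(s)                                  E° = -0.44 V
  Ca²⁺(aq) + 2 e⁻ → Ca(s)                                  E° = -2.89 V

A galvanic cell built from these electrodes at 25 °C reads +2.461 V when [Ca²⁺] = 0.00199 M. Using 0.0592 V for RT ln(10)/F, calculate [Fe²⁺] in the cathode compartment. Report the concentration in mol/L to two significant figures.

Fe²⁺/Fe is the cathode, Ca²⁺/Ca the anode: E°cell = +2.45 V, n = 2.
Overall reaction: Fe²⁺(aq) + Ca(s) → Fe(s) + Ca²⁺(aq); Q = [Ca²⁺]^1/[Fe²⁺]^1.
From E = E° − (0.0592/n) log Q: log Q = (E° − E)·n/0.0592 = (+2.45 − (+2.461))·2/0.0592 = -0.3716.
So 1·log[Fe²⁺] = 1·log(0.00199) − log Q = -2.7011 − (-0.3716) = -2.3295; [Fe²⁺] = 10^(-2.3295) ≈ 0.0047 M.

0.0047 M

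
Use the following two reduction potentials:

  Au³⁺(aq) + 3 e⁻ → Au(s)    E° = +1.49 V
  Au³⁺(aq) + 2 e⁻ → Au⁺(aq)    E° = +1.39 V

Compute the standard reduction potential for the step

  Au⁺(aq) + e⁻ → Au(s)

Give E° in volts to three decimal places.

Sequential free energies add, so n₃E°₃ = n₁E°₁ + n₂E°₂.
With n₃ = 3, and the known step contributing 2×(+1.39) V, the unknown satisfies 1·E° = 3×(+1.49) − 2×(+1.39) = +1.690.
E° = +1.690 / 1 = +1.690 V.

+1.690 V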